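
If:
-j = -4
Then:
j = 4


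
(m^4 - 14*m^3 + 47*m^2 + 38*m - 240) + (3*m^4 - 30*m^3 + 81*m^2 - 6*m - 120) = 4*m^4 - 44*m^3 + 128*m^2 + 32*m - 360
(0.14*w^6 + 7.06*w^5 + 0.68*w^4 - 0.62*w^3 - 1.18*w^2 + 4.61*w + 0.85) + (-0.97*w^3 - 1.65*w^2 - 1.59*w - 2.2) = 0.14*w^6 + 7.06*w^5 + 0.68*w^4 - 1.59*w^3 - 2.83*w^2 + 3.02*w - 1.35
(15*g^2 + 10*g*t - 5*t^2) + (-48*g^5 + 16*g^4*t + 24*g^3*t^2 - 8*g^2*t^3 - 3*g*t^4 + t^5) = -48*g^5 + 16*g^4*t + 24*g^3*t^2 - 8*g^2*t^3 + 15*g^2 - 3*g*t^4 + 10*g*t + t^5 - 5*t^2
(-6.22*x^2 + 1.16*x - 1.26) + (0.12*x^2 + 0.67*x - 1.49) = -6.1*x^2 + 1.83*x - 2.75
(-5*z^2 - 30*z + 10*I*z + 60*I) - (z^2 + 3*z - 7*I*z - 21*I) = -6*z^2 - 33*z + 17*I*z + 81*I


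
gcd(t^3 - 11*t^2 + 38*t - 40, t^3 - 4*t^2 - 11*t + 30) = t^2 - 7*t + 10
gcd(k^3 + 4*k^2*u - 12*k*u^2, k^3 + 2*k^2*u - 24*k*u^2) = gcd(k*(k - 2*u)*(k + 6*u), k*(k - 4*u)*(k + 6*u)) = k^2 + 6*k*u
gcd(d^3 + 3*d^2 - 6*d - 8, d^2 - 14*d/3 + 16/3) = d - 2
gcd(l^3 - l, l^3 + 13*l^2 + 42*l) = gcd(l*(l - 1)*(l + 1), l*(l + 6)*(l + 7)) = l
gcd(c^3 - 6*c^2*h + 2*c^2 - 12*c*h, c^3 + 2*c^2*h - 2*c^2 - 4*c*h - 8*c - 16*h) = c + 2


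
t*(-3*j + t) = -3*j*t + t^2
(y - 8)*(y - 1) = y^2 - 9*y + 8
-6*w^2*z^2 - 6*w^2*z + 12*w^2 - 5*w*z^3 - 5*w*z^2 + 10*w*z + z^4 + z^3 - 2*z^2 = (-6*w + z)*(w + z)*(z - 1)*(z + 2)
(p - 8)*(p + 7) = p^2 - p - 56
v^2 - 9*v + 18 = (v - 6)*(v - 3)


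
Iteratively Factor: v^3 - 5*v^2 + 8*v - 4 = (v - 2)*(v^2 - 3*v + 2) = (v - 2)^2*(v - 1)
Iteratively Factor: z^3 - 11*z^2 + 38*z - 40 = (z - 2)*(z^2 - 9*z + 20) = (z - 4)*(z - 2)*(z - 5)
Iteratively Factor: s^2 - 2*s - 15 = (s - 5)*(s + 3)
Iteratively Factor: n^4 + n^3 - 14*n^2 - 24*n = (n - 4)*(n^3 + 5*n^2 + 6*n) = (n - 4)*(n + 3)*(n^2 + 2*n) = n*(n - 4)*(n + 3)*(n + 2)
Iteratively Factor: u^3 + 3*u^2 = (u + 3)*(u^2) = u*(u + 3)*(u)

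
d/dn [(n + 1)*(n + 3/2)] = 2*n + 5/2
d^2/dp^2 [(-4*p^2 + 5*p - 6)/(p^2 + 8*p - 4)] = 2*(37*p^3 - 66*p^2 - 84*p - 312)/(p^6 + 24*p^5 + 180*p^4 + 320*p^3 - 720*p^2 + 384*p - 64)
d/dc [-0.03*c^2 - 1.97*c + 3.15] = -0.06*c - 1.97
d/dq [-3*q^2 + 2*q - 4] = 2 - 6*q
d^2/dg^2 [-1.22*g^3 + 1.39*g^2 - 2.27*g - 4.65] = 2.78 - 7.32*g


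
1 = 1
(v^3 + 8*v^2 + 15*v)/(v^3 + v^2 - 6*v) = (v + 5)/(v - 2)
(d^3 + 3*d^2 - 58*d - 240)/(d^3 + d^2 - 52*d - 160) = (d + 6)/(d + 4)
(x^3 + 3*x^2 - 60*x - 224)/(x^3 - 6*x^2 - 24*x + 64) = (x + 7)/(x - 2)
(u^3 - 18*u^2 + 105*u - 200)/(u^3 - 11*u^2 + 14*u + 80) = (u - 5)/(u + 2)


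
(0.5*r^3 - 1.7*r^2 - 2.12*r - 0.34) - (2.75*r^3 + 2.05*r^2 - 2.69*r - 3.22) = -2.25*r^3 - 3.75*r^2 + 0.57*r + 2.88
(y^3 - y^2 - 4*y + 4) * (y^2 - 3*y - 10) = y^5 - 4*y^4 - 11*y^3 + 26*y^2 + 28*y - 40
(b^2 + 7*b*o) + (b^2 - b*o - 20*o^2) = 2*b^2 + 6*b*o - 20*o^2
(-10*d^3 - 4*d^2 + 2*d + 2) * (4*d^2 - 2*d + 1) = -40*d^5 + 4*d^4 + 6*d^3 - 2*d + 2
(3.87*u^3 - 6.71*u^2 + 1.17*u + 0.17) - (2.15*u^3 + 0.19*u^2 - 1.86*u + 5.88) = 1.72*u^3 - 6.9*u^2 + 3.03*u - 5.71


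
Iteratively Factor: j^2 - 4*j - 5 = (j + 1)*(j - 5)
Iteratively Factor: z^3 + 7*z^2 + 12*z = (z + 3)*(z^2 + 4*z) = z*(z + 3)*(z + 4)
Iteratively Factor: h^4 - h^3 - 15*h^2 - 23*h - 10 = (h + 1)*(h^3 - 2*h^2 - 13*h - 10) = (h - 5)*(h + 1)*(h^2 + 3*h + 2) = (h - 5)*(h + 1)*(h + 2)*(h + 1)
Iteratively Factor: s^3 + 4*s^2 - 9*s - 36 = (s + 4)*(s^2 - 9) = (s - 3)*(s + 4)*(s + 3)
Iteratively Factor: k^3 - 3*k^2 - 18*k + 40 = (k - 2)*(k^2 - k - 20) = (k - 2)*(k + 4)*(k - 5)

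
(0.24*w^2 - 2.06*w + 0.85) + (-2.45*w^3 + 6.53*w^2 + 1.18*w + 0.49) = -2.45*w^3 + 6.77*w^2 - 0.88*w + 1.34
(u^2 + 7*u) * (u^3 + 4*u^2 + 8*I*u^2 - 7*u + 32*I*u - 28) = u^5 + 11*u^4 + 8*I*u^4 + 21*u^3 + 88*I*u^3 - 77*u^2 + 224*I*u^2 - 196*u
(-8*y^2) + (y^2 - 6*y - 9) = -7*y^2 - 6*y - 9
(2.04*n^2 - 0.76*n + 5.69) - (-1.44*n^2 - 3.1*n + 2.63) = 3.48*n^2 + 2.34*n + 3.06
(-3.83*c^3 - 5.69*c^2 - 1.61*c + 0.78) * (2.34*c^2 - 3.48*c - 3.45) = -8.9622*c^5 + 0.0137999999999998*c^4 + 29.2473*c^3 + 27.0585*c^2 + 2.8401*c - 2.691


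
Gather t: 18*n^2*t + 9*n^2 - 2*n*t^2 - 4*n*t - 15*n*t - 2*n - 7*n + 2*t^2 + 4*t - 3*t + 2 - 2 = 9*n^2 - 9*n + t^2*(2 - 2*n) + t*(18*n^2 - 19*n + 1)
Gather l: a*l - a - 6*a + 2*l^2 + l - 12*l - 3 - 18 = -7*a + 2*l^2 + l*(a - 11) - 21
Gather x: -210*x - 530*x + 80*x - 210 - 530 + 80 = -660*x - 660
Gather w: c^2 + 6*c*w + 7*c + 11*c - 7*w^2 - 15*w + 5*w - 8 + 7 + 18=c^2 + 18*c - 7*w^2 + w*(6*c - 10) + 17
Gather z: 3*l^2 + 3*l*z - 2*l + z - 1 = 3*l^2 - 2*l + z*(3*l + 1) - 1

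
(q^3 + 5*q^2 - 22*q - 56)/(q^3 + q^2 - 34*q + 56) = (q + 2)/(q - 2)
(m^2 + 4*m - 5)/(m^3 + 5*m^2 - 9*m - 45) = (m - 1)/(m^2 - 9)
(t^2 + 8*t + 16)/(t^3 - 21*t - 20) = (t + 4)/(t^2 - 4*t - 5)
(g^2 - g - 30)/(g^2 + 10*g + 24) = (g^2 - g - 30)/(g^2 + 10*g + 24)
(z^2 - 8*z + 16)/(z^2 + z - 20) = (z - 4)/(z + 5)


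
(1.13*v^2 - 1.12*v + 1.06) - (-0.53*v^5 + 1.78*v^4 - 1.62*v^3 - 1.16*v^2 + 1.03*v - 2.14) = 0.53*v^5 - 1.78*v^4 + 1.62*v^3 + 2.29*v^2 - 2.15*v + 3.2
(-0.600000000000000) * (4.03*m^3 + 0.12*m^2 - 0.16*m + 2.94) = -2.418*m^3 - 0.072*m^2 + 0.096*m - 1.764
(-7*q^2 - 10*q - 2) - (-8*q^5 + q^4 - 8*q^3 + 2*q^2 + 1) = 8*q^5 - q^4 + 8*q^3 - 9*q^2 - 10*q - 3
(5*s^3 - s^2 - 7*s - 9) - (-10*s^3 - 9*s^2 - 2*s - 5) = 15*s^3 + 8*s^2 - 5*s - 4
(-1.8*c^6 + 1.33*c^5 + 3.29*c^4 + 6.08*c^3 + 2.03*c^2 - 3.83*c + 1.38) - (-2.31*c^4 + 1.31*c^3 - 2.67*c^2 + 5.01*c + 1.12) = -1.8*c^6 + 1.33*c^5 + 5.6*c^4 + 4.77*c^3 + 4.7*c^2 - 8.84*c + 0.26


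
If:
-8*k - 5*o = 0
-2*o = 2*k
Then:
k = 0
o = 0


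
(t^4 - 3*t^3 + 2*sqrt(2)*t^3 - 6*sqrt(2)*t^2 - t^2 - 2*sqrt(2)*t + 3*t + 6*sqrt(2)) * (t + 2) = t^5 - t^4 + 2*sqrt(2)*t^4 - 7*t^3 - 2*sqrt(2)*t^3 - 14*sqrt(2)*t^2 + t^2 + 2*sqrt(2)*t + 6*t + 12*sqrt(2)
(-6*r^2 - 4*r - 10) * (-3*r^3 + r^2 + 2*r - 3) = 18*r^5 + 6*r^4 + 14*r^3 - 8*r + 30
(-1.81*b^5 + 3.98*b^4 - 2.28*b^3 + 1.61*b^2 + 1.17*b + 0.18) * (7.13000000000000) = -12.9053*b^5 + 28.3774*b^4 - 16.2564*b^3 + 11.4793*b^2 + 8.3421*b + 1.2834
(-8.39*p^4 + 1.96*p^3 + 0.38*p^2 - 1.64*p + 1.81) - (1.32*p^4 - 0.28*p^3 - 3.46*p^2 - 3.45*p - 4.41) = -9.71*p^4 + 2.24*p^3 + 3.84*p^2 + 1.81*p + 6.22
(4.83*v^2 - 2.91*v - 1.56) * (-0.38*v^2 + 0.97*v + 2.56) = -1.8354*v^4 + 5.7909*v^3 + 10.1349*v^2 - 8.9628*v - 3.9936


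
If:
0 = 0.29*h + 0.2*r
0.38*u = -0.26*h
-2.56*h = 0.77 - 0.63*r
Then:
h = -0.22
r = 0.32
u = 0.15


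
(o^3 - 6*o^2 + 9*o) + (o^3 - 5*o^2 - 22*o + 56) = 2*o^3 - 11*o^2 - 13*o + 56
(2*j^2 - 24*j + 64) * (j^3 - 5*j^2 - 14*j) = 2*j^5 - 34*j^4 + 156*j^3 + 16*j^2 - 896*j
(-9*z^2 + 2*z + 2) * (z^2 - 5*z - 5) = -9*z^4 + 47*z^3 + 37*z^2 - 20*z - 10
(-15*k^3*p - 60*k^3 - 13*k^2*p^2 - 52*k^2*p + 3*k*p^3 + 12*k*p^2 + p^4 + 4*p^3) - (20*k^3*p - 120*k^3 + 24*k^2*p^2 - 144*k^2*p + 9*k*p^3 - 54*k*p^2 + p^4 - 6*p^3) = -35*k^3*p + 60*k^3 - 37*k^2*p^2 + 92*k^2*p - 6*k*p^3 + 66*k*p^2 + 10*p^3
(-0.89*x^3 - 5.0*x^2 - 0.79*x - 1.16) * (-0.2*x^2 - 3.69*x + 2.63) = 0.178*x^5 + 4.2841*x^4 + 16.2673*x^3 - 10.0029*x^2 + 2.2027*x - 3.0508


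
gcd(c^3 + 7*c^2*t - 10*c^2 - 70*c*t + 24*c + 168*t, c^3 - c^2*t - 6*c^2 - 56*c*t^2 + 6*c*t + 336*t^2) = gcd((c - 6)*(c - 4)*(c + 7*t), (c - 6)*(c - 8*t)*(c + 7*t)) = c^2 + 7*c*t - 6*c - 42*t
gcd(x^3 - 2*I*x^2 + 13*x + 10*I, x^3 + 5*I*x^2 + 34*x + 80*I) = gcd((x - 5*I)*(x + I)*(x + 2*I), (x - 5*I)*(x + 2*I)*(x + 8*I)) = x^2 - 3*I*x + 10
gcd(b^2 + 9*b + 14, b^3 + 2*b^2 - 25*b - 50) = b + 2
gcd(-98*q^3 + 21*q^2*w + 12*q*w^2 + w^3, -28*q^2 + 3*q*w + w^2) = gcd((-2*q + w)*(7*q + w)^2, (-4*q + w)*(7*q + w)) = 7*q + w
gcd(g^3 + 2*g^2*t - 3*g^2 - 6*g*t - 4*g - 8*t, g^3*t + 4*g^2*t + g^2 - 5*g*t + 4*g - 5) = 1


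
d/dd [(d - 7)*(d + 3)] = 2*d - 4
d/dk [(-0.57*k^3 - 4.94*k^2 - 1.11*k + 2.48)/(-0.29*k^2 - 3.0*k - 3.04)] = (0.1653*k^4 + 3.42*k^3 + 19.6965*k^2 + 31.4736*k + 10.8144)/(0.0841*k^4 + 1.74*k^3 + 10.7632*k^2 + 18.24*k + 9.2416)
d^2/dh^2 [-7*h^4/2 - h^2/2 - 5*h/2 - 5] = -42*h^2 - 1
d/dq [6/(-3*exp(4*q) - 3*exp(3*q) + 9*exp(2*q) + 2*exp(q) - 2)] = (72*exp(3*q) + 54*exp(2*q) - 108*exp(q) - 12)*exp(q)/(3*exp(4*q) + 3*exp(3*q) - 9*exp(2*q) - 2*exp(q) + 2)^2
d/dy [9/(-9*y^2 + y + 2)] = 9*(18*y - 1)/(-9*y^2 + y + 2)^2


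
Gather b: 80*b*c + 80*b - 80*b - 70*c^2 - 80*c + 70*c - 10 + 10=80*b*c - 70*c^2 - 10*c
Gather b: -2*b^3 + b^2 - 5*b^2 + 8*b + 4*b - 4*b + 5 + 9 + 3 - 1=-2*b^3 - 4*b^2 + 8*b + 16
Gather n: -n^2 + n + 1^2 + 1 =-n^2 + n + 2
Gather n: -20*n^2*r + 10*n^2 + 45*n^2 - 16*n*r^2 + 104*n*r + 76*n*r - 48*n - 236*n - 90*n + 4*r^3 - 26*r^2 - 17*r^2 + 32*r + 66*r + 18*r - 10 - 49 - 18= n^2*(55 - 20*r) + n*(-16*r^2 + 180*r - 374) + 4*r^3 - 43*r^2 + 116*r - 77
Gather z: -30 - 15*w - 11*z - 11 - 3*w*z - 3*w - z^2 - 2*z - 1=-18*w - z^2 + z*(-3*w - 13) - 42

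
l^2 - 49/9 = (l - 7/3)*(l + 7/3)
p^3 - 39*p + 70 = (p - 5)*(p - 2)*(p + 7)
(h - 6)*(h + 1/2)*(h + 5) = h^3 - h^2/2 - 61*h/2 - 15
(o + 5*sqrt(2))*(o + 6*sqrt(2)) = o^2 + 11*sqrt(2)*o + 60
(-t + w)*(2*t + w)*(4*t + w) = -8*t^3 + 2*t^2*w + 5*t*w^2 + w^3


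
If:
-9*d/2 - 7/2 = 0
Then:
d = -7/9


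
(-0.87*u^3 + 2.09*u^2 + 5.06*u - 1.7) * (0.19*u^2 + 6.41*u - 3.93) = -0.1653*u^5 - 5.1796*u^4 + 17.7774*u^3 + 23.8979*u^2 - 30.7828*u + 6.681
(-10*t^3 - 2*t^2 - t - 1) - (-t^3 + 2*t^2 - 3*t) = -9*t^3 - 4*t^2 + 2*t - 1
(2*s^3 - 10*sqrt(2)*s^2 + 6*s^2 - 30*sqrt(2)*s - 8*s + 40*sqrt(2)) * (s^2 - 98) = 2*s^5 - 10*sqrt(2)*s^4 + 6*s^4 - 204*s^3 - 30*sqrt(2)*s^3 - 588*s^2 + 1020*sqrt(2)*s^2 + 784*s + 2940*sqrt(2)*s - 3920*sqrt(2)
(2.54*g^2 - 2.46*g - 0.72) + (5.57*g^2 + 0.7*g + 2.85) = 8.11*g^2 - 1.76*g + 2.13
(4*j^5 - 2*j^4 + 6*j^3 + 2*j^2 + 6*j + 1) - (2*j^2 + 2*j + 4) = 4*j^5 - 2*j^4 + 6*j^3 + 4*j - 3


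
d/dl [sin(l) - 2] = cos(l)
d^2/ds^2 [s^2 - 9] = 2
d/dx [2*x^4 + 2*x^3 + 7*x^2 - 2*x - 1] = 8*x^3 + 6*x^2 + 14*x - 2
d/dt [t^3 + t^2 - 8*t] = 3*t^2 + 2*t - 8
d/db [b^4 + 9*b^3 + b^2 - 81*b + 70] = 4*b^3 + 27*b^2 + 2*b - 81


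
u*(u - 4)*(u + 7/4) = u^3 - 9*u^2/4 - 7*u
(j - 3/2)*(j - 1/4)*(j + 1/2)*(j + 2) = j^4 + 3*j^3/4 - 3*j^2 - 13*j/16 + 3/8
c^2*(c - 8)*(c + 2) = c^4 - 6*c^3 - 16*c^2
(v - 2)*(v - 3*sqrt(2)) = v^2 - 3*sqrt(2)*v - 2*v + 6*sqrt(2)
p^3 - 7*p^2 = p^2*(p - 7)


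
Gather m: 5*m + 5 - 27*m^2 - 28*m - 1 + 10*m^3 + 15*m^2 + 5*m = 10*m^3 - 12*m^2 - 18*m + 4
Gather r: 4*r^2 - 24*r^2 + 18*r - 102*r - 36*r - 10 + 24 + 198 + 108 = -20*r^2 - 120*r + 320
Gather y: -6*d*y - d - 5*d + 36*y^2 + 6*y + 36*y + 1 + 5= -6*d + 36*y^2 + y*(42 - 6*d) + 6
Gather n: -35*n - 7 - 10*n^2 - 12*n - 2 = -10*n^2 - 47*n - 9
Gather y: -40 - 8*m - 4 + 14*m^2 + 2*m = 14*m^2 - 6*m - 44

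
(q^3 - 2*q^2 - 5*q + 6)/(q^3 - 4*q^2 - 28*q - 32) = (q^2 - 4*q + 3)/(q^2 - 6*q - 16)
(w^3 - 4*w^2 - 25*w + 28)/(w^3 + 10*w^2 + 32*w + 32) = (w^2 - 8*w + 7)/(w^2 + 6*w + 8)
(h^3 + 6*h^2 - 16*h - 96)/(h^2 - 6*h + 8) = (h^2 + 10*h + 24)/(h - 2)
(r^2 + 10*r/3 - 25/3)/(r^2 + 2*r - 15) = (r - 5/3)/(r - 3)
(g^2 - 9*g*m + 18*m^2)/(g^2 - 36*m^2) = (g - 3*m)/(g + 6*m)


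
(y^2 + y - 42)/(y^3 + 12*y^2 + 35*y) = (y - 6)/(y*(y + 5))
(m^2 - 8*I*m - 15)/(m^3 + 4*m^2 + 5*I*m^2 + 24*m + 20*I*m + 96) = (m - 5*I)/(m^2 + m*(4 + 8*I) + 32*I)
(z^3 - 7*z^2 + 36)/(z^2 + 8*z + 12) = (z^2 - 9*z + 18)/(z + 6)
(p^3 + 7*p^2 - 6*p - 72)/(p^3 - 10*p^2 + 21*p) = (p^2 + 10*p + 24)/(p*(p - 7))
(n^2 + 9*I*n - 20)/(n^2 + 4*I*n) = (n + 5*I)/n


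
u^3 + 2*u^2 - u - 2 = (u - 1)*(u + 1)*(u + 2)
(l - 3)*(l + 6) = l^2 + 3*l - 18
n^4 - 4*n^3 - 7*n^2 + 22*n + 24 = (n - 4)*(n - 3)*(n + 1)*(n + 2)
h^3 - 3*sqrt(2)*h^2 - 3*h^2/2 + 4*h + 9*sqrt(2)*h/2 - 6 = (h - 3/2)*(h - 2*sqrt(2))*(h - sqrt(2))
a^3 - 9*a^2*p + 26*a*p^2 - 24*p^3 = (a - 4*p)*(a - 3*p)*(a - 2*p)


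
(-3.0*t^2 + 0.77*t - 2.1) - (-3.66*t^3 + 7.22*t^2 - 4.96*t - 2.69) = 3.66*t^3 - 10.22*t^2 + 5.73*t + 0.59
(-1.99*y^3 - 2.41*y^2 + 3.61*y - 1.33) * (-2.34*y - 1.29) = 4.6566*y^4 + 8.2065*y^3 - 5.3385*y^2 - 1.5447*y + 1.7157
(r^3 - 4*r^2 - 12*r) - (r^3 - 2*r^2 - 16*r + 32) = -2*r^2 + 4*r - 32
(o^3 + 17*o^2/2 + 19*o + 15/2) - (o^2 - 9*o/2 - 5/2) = o^3 + 15*o^2/2 + 47*o/2 + 10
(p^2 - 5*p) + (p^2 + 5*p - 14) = 2*p^2 - 14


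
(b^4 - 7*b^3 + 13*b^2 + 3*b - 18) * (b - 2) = b^5 - 9*b^4 + 27*b^3 - 23*b^2 - 24*b + 36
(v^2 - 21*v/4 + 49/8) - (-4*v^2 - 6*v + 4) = 5*v^2 + 3*v/4 + 17/8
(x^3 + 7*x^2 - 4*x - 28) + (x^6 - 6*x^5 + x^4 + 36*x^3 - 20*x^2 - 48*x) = x^6 - 6*x^5 + x^4 + 37*x^3 - 13*x^2 - 52*x - 28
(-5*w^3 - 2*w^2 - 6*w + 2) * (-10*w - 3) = 50*w^4 + 35*w^3 + 66*w^2 - 2*w - 6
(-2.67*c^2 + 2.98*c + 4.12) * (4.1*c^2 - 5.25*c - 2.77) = -10.947*c^4 + 26.2355*c^3 + 8.6429*c^2 - 29.8846*c - 11.4124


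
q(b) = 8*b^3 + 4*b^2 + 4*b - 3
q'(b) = 24*b^2 + 8*b + 4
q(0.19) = -2.04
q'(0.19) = 6.39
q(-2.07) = -65.10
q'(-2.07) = 90.28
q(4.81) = 999.06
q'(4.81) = 597.75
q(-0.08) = -3.30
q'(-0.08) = 3.51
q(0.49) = 0.86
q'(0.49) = 13.68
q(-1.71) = -38.15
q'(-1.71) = 60.50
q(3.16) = 302.02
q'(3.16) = 268.93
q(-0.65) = -6.11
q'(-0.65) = 8.94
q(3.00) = 261.00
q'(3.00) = 244.00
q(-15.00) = -26163.00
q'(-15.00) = 5284.00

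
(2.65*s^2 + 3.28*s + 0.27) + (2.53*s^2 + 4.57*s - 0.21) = 5.18*s^2 + 7.85*s + 0.06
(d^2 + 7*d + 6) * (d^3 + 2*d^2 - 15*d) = d^5 + 9*d^4 + 5*d^3 - 93*d^2 - 90*d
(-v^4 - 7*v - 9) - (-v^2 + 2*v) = -v^4 + v^2 - 9*v - 9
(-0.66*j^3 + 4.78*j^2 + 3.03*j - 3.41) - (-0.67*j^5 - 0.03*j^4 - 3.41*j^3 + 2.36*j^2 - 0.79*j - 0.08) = 0.67*j^5 + 0.03*j^4 + 2.75*j^3 + 2.42*j^2 + 3.82*j - 3.33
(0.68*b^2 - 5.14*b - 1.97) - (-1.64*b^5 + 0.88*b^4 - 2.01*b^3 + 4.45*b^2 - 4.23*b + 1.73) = 1.64*b^5 - 0.88*b^4 + 2.01*b^3 - 3.77*b^2 - 0.909999999999999*b - 3.7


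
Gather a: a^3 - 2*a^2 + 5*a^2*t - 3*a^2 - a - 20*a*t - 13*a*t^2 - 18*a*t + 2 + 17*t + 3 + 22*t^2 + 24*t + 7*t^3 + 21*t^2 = a^3 + a^2*(5*t - 5) + a*(-13*t^2 - 38*t - 1) + 7*t^3 + 43*t^2 + 41*t + 5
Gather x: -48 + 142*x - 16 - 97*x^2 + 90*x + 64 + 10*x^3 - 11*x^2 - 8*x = 10*x^3 - 108*x^2 + 224*x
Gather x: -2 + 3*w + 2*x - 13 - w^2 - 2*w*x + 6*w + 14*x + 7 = -w^2 + 9*w + x*(16 - 2*w) - 8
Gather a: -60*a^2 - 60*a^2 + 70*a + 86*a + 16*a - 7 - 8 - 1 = -120*a^2 + 172*a - 16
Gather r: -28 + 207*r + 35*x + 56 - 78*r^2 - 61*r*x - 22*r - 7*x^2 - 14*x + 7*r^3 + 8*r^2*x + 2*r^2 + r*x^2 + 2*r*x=7*r^3 + r^2*(8*x - 76) + r*(x^2 - 59*x + 185) - 7*x^2 + 21*x + 28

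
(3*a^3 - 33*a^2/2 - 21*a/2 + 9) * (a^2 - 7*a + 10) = 3*a^5 - 75*a^4/2 + 135*a^3 - 165*a^2/2 - 168*a + 90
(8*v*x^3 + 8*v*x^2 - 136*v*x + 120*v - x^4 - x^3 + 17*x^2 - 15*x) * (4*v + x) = 32*v^2*x^3 + 32*v^2*x^2 - 544*v^2*x + 480*v^2 + 4*v*x^4 + 4*v*x^3 - 68*v*x^2 + 60*v*x - x^5 - x^4 + 17*x^3 - 15*x^2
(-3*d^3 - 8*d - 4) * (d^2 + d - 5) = -3*d^5 - 3*d^4 + 7*d^3 - 12*d^2 + 36*d + 20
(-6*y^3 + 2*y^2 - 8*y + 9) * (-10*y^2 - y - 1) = 60*y^5 - 14*y^4 + 84*y^3 - 84*y^2 - y - 9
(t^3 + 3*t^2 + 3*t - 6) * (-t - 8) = -t^4 - 11*t^3 - 27*t^2 - 18*t + 48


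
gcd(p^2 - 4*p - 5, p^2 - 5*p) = p - 5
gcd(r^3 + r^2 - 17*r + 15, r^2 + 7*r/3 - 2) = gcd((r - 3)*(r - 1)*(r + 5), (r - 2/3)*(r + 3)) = 1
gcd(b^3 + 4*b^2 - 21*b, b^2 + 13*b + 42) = b + 7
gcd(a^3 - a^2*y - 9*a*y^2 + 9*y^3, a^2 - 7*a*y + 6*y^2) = -a + y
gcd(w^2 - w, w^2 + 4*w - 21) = 1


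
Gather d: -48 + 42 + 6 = 0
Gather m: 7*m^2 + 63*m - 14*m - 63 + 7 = 7*m^2 + 49*m - 56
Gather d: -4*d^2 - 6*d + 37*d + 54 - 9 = -4*d^2 + 31*d + 45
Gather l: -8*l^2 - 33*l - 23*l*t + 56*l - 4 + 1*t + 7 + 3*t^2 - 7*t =-8*l^2 + l*(23 - 23*t) + 3*t^2 - 6*t + 3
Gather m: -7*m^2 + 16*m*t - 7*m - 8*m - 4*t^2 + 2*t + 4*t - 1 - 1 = -7*m^2 + m*(16*t - 15) - 4*t^2 + 6*t - 2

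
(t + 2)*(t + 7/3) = t^2 + 13*t/3 + 14/3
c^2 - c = c*(c - 1)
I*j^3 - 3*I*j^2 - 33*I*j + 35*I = (j - 7)*(j + 5)*(I*j - I)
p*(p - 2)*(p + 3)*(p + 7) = p^4 + 8*p^3 + p^2 - 42*p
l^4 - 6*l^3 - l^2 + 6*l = l*(l - 6)*(l - 1)*(l + 1)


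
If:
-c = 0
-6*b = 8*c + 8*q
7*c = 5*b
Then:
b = 0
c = 0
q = 0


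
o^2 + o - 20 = (o - 4)*(o + 5)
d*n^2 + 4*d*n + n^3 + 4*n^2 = n*(d + n)*(n + 4)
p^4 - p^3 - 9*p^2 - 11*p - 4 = (p - 4)*(p + 1)^3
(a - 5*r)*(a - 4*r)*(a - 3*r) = a^3 - 12*a^2*r + 47*a*r^2 - 60*r^3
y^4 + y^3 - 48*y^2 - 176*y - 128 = (y - 8)*(y + 1)*(y + 4)^2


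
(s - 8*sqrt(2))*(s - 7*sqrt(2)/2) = s^2 - 23*sqrt(2)*s/2 + 56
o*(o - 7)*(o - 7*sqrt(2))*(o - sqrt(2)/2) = o^4 - 15*sqrt(2)*o^3/2 - 7*o^3 + 7*o^2 + 105*sqrt(2)*o^2/2 - 49*o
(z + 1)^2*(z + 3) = z^3 + 5*z^2 + 7*z + 3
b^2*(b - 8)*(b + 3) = b^4 - 5*b^3 - 24*b^2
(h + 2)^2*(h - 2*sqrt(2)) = h^3 - 2*sqrt(2)*h^2 + 4*h^2 - 8*sqrt(2)*h + 4*h - 8*sqrt(2)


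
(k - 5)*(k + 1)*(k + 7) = k^3 + 3*k^2 - 33*k - 35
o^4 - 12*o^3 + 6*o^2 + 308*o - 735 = (o - 7)^2*(o - 3)*(o + 5)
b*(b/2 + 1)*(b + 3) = b^3/2 + 5*b^2/2 + 3*b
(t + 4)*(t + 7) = t^2 + 11*t + 28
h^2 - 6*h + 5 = (h - 5)*(h - 1)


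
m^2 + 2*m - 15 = (m - 3)*(m + 5)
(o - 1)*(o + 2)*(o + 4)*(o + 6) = o^4 + 11*o^3 + 32*o^2 + 4*o - 48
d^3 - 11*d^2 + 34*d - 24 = (d - 6)*(d - 4)*(d - 1)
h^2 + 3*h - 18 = (h - 3)*(h + 6)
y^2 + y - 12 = (y - 3)*(y + 4)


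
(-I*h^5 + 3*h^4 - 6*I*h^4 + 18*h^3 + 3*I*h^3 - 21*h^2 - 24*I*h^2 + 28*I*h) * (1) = -I*h^5 + 3*h^4 - 6*I*h^4 + 18*h^3 + 3*I*h^3 - 21*h^2 - 24*I*h^2 + 28*I*h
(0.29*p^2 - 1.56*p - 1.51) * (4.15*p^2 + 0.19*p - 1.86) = 1.2035*p^4 - 6.4189*p^3 - 7.1023*p^2 + 2.6147*p + 2.8086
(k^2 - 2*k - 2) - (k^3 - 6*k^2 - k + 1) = -k^3 + 7*k^2 - k - 3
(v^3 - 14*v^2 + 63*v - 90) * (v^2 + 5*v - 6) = v^5 - 9*v^4 - 13*v^3 + 309*v^2 - 828*v + 540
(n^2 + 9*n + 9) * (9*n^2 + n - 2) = 9*n^4 + 82*n^3 + 88*n^2 - 9*n - 18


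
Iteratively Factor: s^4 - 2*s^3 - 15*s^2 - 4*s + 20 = (s + 2)*(s^3 - 4*s^2 - 7*s + 10) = (s - 5)*(s + 2)*(s^2 + s - 2) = (s - 5)*(s + 2)^2*(s - 1)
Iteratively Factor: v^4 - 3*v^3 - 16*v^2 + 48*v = (v - 3)*(v^3 - 16*v) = v*(v - 3)*(v^2 - 16) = v*(v - 4)*(v - 3)*(v + 4)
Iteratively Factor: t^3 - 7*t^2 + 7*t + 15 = (t - 3)*(t^2 - 4*t - 5) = (t - 5)*(t - 3)*(t + 1)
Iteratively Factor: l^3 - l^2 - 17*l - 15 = (l + 3)*(l^2 - 4*l - 5) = (l + 1)*(l + 3)*(l - 5)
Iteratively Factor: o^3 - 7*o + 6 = (o - 2)*(o^2 + 2*o - 3) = (o - 2)*(o + 3)*(o - 1)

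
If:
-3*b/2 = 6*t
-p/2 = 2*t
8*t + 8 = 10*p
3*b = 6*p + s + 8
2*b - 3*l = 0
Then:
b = 2/3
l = 4/9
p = 2/3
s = -10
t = -1/6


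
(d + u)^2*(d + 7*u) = d^3 + 9*d^2*u + 15*d*u^2 + 7*u^3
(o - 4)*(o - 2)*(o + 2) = o^3 - 4*o^2 - 4*o + 16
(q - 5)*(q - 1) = q^2 - 6*q + 5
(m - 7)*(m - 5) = m^2 - 12*m + 35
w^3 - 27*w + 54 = (w - 3)^2*(w + 6)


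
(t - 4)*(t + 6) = t^2 + 2*t - 24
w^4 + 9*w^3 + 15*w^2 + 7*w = w*(w + 1)^2*(w + 7)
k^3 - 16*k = k*(k - 4)*(k + 4)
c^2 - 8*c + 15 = (c - 5)*(c - 3)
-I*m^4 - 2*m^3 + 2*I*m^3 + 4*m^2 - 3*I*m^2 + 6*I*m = m*(m - 2)*(m - 3*I)*(-I*m + 1)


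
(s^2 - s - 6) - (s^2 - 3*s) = 2*s - 6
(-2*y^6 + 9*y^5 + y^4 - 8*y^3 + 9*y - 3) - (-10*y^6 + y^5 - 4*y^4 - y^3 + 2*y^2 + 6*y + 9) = 8*y^6 + 8*y^5 + 5*y^4 - 7*y^3 - 2*y^2 + 3*y - 12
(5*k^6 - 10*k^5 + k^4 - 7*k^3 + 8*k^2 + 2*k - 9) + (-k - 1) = 5*k^6 - 10*k^5 + k^4 - 7*k^3 + 8*k^2 + k - 10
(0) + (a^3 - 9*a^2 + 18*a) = a^3 - 9*a^2 + 18*a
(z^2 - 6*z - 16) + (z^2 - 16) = 2*z^2 - 6*z - 32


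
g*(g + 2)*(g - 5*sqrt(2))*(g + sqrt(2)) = g^4 - 4*sqrt(2)*g^3 + 2*g^3 - 8*sqrt(2)*g^2 - 10*g^2 - 20*g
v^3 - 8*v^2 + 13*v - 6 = (v - 6)*(v - 1)^2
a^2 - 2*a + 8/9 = (a - 4/3)*(a - 2/3)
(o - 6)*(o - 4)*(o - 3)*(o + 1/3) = o^4 - 38*o^3/3 + 149*o^2/3 - 54*o - 24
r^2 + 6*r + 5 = (r + 1)*(r + 5)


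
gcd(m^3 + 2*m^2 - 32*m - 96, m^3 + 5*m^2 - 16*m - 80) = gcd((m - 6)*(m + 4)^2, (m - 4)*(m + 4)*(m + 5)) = m + 4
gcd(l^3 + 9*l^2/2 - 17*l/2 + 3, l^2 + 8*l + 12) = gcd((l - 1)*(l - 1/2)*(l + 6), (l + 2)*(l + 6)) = l + 6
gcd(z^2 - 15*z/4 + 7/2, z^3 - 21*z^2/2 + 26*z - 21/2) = 1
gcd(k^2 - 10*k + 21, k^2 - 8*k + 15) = k - 3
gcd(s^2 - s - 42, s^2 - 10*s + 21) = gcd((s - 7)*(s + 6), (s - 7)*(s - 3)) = s - 7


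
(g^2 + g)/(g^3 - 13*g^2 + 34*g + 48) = g/(g^2 - 14*g + 48)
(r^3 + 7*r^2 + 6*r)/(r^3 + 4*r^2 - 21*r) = (r^2 + 7*r + 6)/(r^2 + 4*r - 21)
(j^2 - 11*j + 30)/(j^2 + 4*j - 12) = (j^2 - 11*j + 30)/(j^2 + 4*j - 12)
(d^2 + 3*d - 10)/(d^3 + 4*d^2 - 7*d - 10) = 1/(d + 1)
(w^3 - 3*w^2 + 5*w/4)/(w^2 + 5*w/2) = (4*w^2 - 12*w + 5)/(2*(2*w + 5))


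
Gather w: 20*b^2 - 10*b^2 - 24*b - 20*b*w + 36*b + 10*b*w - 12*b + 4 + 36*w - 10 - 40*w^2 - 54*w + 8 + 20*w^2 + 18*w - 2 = 10*b^2 - 10*b*w - 20*w^2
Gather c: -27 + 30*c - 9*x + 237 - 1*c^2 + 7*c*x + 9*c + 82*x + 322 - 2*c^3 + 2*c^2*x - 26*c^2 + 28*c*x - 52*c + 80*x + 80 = -2*c^3 + c^2*(2*x - 27) + c*(35*x - 13) + 153*x + 612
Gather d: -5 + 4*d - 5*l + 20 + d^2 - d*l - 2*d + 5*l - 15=d^2 + d*(2 - l)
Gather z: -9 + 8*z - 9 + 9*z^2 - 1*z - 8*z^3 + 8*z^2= -8*z^3 + 17*z^2 + 7*z - 18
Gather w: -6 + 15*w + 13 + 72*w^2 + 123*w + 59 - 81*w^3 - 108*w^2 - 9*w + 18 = -81*w^3 - 36*w^2 + 129*w + 84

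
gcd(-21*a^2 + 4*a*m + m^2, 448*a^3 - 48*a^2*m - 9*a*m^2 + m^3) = 7*a + m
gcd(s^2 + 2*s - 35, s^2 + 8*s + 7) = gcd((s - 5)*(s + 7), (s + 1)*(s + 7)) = s + 7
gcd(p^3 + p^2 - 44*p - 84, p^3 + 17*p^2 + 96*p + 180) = p + 6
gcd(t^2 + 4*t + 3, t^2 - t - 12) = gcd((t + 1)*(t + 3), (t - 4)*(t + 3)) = t + 3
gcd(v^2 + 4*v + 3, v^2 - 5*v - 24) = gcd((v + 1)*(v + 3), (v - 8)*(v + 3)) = v + 3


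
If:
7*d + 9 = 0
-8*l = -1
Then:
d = -9/7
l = 1/8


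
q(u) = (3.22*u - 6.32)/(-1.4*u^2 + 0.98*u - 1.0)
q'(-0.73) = 3.02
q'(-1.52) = 1.23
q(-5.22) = 0.52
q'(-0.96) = 2.31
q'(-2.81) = 0.40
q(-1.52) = 1.96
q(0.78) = 3.50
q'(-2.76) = 0.42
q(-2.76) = 1.06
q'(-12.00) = 0.02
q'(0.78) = -6.84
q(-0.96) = 2.91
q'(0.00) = 2.97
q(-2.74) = 1.07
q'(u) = (2.8*u - 0.98)*(3.22*u - 6.32)/(-1.4*u^2 + 0.98*u - 1.0)^2 + 3.22/(-1.4*u^2 + 0.98*u - 1.0) = (4.508*u^2 - 17.696*u + 2.9736)/(1.96*u^4 - 2.744*u^3 + 3.7604*u^2 - 1.96*u + 1.0)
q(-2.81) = 1.04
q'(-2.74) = 0.42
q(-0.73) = 3.52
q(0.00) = 6.32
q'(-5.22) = 0.11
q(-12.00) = 0.21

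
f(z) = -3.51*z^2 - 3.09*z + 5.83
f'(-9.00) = 60.09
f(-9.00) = -250.67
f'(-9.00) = 60.09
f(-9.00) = -250.67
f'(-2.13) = 11.86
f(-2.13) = -3.51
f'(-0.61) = 1.19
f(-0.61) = 6.41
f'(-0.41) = -0.21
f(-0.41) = 6.51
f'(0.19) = -4.42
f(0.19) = 5.12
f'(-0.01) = -3.02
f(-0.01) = 5.86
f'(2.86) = -23.17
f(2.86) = -31.72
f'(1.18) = -11.37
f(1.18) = -2.70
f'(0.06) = -3.51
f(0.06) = 5.63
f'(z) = -7.02*z - 3.09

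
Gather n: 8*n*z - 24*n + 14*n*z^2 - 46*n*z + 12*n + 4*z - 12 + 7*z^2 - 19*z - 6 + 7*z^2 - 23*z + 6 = n*(14*z^2 - 38*z - 12) + 14*z^2 - 38*z - 12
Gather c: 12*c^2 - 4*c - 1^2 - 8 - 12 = 12*c^2 - 4*c - 21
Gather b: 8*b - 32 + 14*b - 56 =22*b - 88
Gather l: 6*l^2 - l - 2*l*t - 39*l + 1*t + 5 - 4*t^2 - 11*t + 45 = 6*l^2 + l*(-2*t - 40) - 4*t^2 - 10*t + 50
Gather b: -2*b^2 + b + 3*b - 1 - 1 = -2*b^2 + 4*b - 2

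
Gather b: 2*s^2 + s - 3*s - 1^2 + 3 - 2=2*s^2 - 2*s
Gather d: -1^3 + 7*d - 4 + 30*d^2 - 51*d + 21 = 30*d^2 - 44*d + 16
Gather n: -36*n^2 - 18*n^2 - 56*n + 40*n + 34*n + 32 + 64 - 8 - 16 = -54*n^2 + 18*n + 72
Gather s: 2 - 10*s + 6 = 8 - 10*s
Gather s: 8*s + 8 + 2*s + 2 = 10*s + 10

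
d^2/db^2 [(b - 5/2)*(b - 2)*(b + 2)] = 6*b - 5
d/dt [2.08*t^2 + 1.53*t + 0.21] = 4.16*t + 1.53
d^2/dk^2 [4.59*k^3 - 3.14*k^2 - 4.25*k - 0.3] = 27.54*k - 6.28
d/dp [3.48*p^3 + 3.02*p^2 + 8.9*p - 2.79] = 10.44*p^2 + 6.04*p + 8.9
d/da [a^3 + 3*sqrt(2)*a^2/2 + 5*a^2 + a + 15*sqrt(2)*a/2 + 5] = 3*a^2 + 3*sqrt(2)*a + 10*a + 1 + 15*sqrt(2)/2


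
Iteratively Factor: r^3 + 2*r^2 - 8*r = (r - 2)*(r^2 + 4*r) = r*(r - 2)*(r + 4)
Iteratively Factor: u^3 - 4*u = (u)*(u^2 - 4) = u*(u + 2)*(u - 2)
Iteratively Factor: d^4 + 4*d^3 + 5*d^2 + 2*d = (d + 1)*(d^3 + 3*d^2 + 2*d) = (d + 1)*(d + 2)*(d^2 + d) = (d + 1)^2*(d + 2)*(d)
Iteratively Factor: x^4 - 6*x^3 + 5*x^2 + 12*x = (x)*(x^3 - 6*x^2 + 5*x + 12) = x*(x - 4)*(x^2 - 2*x - 3) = x*(x - 4)*(x + 1)*(x - 3)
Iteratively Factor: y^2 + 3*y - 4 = (y - 1)*(y + 4)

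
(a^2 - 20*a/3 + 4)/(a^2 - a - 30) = (a - 2/3)/(a + 5)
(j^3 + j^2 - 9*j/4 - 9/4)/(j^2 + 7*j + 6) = (j^2 - 9/4)/(j + 6)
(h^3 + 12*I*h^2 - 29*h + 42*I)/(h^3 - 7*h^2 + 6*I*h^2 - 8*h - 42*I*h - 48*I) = (h^2 + 6*I*h + 7)/(h^2 - 7*h - 8)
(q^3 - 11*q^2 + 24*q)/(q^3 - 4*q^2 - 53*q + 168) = q/(q + 7)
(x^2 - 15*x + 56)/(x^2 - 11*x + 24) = (x - 7)/(x - 3)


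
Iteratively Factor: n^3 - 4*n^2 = (n - 4)*(n^2) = n*(n - 4)*(n)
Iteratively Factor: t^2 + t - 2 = (t + 2)*(t - 1)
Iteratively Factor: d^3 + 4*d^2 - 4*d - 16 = (d + 4)*(d^2 - 4) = (d + 2)*(d + 4)*(d - 2)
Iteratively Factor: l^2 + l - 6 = (l - 2)*(l + 3)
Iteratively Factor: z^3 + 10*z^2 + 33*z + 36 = (z + 3)*(z^2 + 7*z + 12) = (z + 3)*(z + 4)*(z + 3)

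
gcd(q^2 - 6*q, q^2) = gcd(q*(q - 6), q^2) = q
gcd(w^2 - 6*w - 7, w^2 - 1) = w + 1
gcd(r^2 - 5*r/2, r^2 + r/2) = r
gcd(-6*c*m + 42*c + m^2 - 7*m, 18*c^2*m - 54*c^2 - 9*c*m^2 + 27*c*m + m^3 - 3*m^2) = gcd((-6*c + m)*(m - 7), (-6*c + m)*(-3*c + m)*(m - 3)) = 6*c - m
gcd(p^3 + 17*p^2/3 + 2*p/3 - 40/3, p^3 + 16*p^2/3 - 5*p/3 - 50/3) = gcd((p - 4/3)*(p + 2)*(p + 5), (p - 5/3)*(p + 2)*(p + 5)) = p^2 + 7*p + 10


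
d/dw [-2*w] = -2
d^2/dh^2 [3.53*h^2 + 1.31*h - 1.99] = 7.06000000000000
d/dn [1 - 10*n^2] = -20*n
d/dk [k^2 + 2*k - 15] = 2*k + 2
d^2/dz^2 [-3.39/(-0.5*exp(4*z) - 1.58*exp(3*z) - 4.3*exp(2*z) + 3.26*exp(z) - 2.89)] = ((-27.12*exp(3*z) - 48.2058*exp(2*z) - 58.308*exp(z) + 11.0514)*(0.5*exp(4*z) + 1.58*exp(3*z) + 4.3*exp(2*z) - 3.26*exp(z) + 2.89) + 3.39*(2.0*exp(3*z) + 4.74*exp(2*z) + 8.6*exp(z) - 3.26)*(4.0*exp(3*z) + 9.48*exp(2*z) + 17.2*exp(z) - 6.52)*exp(z))*exp(z)/(0.5*exp(4*z) + 1.58*exp(3*z) + 4.3*exp(2*z) - 3.26*exp(z) + 2.89)^3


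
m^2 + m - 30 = (m - 5)*(m + 6)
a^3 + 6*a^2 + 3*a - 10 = (a - 1)*(a + 2)*(a + 5)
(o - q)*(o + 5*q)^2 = o^3 + 9*o^2*q + 15*o*q^2 - 25*q^3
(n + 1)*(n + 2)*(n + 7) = n^3 + 10*n^2 + 23*n + 14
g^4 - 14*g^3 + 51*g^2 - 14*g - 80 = (g - 8)*(g - 5)*(g - 2)*(g + 1)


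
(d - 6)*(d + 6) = d^2 - 36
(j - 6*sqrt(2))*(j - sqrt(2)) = j^2 - 7*sqrt(2)*j + 12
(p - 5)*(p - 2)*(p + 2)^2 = p^4 - 3*p^3 - 14*p^2 + 12*p + 40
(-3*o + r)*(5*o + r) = -15*o^2 + 2*o*r + r^2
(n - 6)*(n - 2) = n^2 - 8*n + 12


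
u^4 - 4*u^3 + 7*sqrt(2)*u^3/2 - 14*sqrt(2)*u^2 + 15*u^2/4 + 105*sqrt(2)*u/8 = u*(u - 5/2)*(u - 3/2)*(u + 7*sqrt(2)/2)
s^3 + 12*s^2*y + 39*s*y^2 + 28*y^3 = (s + y)*(s + 4*y)*(s + 7*y)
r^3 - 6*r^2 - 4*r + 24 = (r - 6)*(r - 2)*(r + 2)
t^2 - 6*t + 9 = (t - 3)^2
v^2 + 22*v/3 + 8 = (v + 4/3)*(v + 6)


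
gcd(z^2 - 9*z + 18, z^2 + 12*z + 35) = 1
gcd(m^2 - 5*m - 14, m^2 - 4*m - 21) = m - 7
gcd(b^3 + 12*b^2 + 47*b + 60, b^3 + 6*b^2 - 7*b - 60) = b^2 + 9*b + 20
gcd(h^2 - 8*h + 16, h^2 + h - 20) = h - 4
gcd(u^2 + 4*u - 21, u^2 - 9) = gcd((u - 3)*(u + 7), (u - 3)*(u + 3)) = u - 3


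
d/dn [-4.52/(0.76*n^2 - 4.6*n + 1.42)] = (6.8704*n - 20.792)/(0.76*n^2 - 4.6*n + 1.42)^2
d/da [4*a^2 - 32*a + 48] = 8*a - 32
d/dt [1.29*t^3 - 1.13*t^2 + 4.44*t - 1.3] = 3.87*t^2 - 2.26*t + 4.44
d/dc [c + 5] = 1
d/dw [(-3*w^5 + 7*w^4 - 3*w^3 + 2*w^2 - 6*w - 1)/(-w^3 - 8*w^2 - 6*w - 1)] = w*(6*w^6 + 65*w^5 - 40*w^4 - 85*w^3 - 4*w^2 - 54*w - 20)/(w^6 + 16*w^5 + 76*w^4 + 98*w^3 + 52*w^2 + 12*w + 1)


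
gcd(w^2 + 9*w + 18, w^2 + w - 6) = w + 3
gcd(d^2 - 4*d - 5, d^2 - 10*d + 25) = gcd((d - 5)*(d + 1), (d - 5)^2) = d - 5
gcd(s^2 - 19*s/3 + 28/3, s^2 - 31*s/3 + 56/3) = s - 7/3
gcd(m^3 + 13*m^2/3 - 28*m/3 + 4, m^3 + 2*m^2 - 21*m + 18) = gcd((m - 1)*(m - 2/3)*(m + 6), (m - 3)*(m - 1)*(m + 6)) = m^2 + 5*m - 6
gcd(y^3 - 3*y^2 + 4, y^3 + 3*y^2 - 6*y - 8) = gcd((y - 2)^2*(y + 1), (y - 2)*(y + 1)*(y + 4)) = y^2 - y - 2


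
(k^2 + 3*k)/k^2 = (k + 3)/k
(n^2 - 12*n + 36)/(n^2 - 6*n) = (n - 6)/n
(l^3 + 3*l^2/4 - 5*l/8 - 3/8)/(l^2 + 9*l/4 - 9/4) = (2*l^2 + 3*l + 1)/(2*(l + 3))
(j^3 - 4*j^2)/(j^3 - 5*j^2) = (j - 4)/(j - 5)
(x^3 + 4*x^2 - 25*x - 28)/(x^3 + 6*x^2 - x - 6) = (x^2 + 3*x - 28)/(x^2 + 5*x - 6)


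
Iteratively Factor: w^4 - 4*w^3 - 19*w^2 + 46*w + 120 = (w - 5)*(w^3 + w^2 - 14*w - 24) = (w - 5)*(w + 2)*(w^2 - w - 12) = (w - 5)*(w - 4)*(w + 2)*(w + 3)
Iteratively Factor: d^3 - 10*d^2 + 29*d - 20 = (d - 5)*(d^2 - 5*d + 4) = (d - 5)*(d - 1)*(d - 4)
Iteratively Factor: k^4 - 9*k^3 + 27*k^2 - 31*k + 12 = (k - 1)*(k^3 - 8*k^2 + 19*k - 12) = (k - 4)*(k - 1)*(k^2 - 4*k + 3) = (k - 4)*(k - 3)*(k - 1)*(k - 1)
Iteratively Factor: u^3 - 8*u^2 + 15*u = (u - 5)*(u^2 - 3*u) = u*(u - 5)*(u - 3)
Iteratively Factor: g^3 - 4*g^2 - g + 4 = (g + 1)*(g^2 - 5*g + 4) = (g - 1)*(g + 1)*(g - 4)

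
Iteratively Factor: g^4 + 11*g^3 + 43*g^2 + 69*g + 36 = (g + 3)*(g^3 + 8*g^2 + 19*g + 12) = (g + 3)^2*(g^2 + 5*g + 4) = (g + 3)^2*(g + 4)*(g + 1)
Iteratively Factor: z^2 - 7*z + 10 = (z - 5)*(z - 2)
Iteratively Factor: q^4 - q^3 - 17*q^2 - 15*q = (q - 5)*(q^3 + 4*q^2 + 3*q) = (q - 5)*(q + 1)*(q^2 + 3*q) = (q - 5)*(q + 1)*(q + 3)*(q)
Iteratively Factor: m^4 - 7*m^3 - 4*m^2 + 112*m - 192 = (m - 4)*(m^3 - 3*m^2 - 16*m + 48) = (m - 4)^2*(m^2 + m - 12) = (m - 4)^2*(m - 3)*(m + 4)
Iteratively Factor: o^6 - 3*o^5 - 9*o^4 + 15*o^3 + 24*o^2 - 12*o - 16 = (o + 1)*(o^5 - 4*o^4 - 5*o^3 + 20*o^2 + 4*o - 16) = (o - 2)*(o + 1)*(o^4 - 2*o^3 - 9*o^2 + 2*o + 8) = (o - 4)*(o - 2)*(o + 1)*(o^3 + 2*o^2 - o - 2) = (o - 4)*(o - 2)*(o + 1)*(o + 2)*(o^2 - 1) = (o - 4)*(o - 2)*(o + 1)^2*(o + 2)*(o - 1)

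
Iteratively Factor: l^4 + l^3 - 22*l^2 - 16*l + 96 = (l + 3)*(l^3 - 2*l^2 - 16*l + 32) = (l - 2)*(l + 3)*(l^2 - 16) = (l - 4)*(l - 2)*(l + 3)*(l + 4)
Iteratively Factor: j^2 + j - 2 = (j - 1)*(j + 2)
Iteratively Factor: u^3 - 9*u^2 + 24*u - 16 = (u - 1)*(u^2 - 8*u + 16) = (u - 4)*(u - 1)*(u - 4)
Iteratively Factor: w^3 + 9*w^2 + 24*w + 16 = (w + 4)*(w^2 + 5*w + 4) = (w + 4)^2*(w + 1)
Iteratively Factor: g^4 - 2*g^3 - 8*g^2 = (g)*(g^3 - 2*g^2 - 8*g) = g*(g - 4)*(g^2 + 2*g) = g*(g - 4)*(g + 2)*(g)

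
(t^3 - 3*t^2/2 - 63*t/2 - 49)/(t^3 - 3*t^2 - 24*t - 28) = (t + 7/2)/(t + 2)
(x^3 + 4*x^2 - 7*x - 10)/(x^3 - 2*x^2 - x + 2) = (x + 5)/(x - 1)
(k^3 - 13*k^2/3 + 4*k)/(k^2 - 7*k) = (k^2 - 13*k/3 + 4)/(k - 7)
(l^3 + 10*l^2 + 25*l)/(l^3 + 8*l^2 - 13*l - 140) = l*(l + 5)/(l^2 + 3*l - 28)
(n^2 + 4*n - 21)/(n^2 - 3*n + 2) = (n^2 + 4*n - 21)/(n^2 - 3*n + 2)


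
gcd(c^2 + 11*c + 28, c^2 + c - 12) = c + 4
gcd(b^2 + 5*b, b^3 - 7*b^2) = b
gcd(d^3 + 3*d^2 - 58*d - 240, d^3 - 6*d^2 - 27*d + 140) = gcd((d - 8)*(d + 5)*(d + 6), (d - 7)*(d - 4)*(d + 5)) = d + 5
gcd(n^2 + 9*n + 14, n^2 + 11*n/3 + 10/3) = n + 2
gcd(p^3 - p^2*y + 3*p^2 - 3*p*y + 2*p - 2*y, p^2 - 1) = p + 1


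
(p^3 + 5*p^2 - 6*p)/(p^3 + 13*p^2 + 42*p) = (p - 1)/(p + 7)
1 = 1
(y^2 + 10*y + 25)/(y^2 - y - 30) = (y + 5)/(y - 6)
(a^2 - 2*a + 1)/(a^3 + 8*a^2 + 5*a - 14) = (a - 1)/(a^2 + 9*a + 14)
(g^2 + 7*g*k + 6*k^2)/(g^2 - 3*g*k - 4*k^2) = (g + 6*k)/(g - 4*k)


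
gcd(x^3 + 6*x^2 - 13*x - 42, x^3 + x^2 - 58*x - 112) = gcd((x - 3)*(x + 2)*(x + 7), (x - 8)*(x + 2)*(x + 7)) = x^2 + 9*x + 14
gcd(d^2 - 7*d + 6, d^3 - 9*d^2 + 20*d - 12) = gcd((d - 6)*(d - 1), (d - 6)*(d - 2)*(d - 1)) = d^2 - 7*d + 6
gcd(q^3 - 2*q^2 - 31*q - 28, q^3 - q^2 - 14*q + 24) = q + 4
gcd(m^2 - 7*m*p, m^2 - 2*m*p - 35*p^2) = -m + 7*p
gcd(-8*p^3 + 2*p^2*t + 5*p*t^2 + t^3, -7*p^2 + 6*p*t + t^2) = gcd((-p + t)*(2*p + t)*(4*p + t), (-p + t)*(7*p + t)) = p - t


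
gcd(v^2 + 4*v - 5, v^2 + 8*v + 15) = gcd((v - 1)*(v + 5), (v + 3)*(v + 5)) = v + 5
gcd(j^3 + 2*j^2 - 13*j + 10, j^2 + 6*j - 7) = j - 1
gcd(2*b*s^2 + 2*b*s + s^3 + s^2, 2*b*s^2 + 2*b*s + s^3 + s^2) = 2*b*s^2 + 2*b*s + s^3 + s^2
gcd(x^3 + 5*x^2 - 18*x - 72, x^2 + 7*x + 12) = x + 3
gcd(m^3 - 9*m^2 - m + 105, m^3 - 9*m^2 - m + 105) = m^3 - 9*m^2 - m + 105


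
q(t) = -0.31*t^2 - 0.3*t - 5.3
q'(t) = -0.62*t - 0.3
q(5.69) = -17.04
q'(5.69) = -3.83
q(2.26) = -7.56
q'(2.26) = -1.70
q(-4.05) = -9.17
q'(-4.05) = 2.21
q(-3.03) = -7.24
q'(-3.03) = 1.58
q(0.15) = -5.35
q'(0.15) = -0.39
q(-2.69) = -6.74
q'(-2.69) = 1.37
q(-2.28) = -6.23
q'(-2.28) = 1.11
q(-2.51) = -6.50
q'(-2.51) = 1.26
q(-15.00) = -70.55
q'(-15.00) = 9.00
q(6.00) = -18.26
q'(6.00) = -4.02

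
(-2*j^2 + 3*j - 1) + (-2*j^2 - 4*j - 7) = -4*j^2 - j - 8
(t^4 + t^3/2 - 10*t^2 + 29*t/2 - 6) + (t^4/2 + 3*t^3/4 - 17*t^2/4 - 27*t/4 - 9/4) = 3*t^4/2 + 5*t^3/4 - 57*t^2/4 + 31*t/4 - 33/4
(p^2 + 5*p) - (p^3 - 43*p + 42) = -p^3 + p^2 + 48*p - 42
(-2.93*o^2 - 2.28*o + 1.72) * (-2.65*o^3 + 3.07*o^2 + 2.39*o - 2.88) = 7.7645*o^5 - 2.9531*o^4 - 18.5603*o^3 + 8.2696*o^2 + 10.6772*o - 4.9536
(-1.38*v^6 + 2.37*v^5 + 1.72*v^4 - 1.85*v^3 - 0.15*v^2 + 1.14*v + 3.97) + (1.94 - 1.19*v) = -1.38*v^6 + 2.37*v^5 + 1.72*v^4 - 1.85*v^3 - 0.15*v^2 - 0.05*v + 5.91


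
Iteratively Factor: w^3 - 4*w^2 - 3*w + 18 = (w - 3)*(w^2 - w - 6) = (w - 3)^2*(w + 2)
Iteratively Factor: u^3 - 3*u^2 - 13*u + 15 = (u + 3)*(u^2 - 6*u + 5) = (u - 5)*(u + 3)*(u - 1)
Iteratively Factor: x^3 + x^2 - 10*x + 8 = (x - 1)*(x^2 + 2*x - 8) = (x - 1)*(x + 4)*(x - 2)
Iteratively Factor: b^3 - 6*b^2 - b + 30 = (b - 5)*(b^2 - b - 6) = (b - 5)*(b + 2)*(b - 3)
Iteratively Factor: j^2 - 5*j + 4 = (j - 1)*(j - 4)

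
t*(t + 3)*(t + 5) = t^3 + 8*t^2 + 15*t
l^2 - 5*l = l*(l - 5)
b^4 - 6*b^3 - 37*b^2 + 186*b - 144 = (b - 8)*(b - 3)*(b - 1)*(b + 6)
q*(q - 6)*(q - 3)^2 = q^4 - 12*q^3 + 45*q^2 - 54*q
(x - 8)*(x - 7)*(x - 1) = x^3 - 16*x^2 + 71*x - 56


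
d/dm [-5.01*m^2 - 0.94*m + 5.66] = -10.02*m - 0.94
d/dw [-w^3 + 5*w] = 5 - 3*w^2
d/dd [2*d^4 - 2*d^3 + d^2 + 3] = 2*d*(4*d^2 - 3*d + 1)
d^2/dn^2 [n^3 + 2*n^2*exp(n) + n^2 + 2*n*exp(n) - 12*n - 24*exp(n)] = 2*n^2*exp(n) + 10*n*exp(n) + 6*n - 16*exp(n) + 2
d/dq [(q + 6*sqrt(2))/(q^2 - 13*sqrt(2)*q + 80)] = (-q^2 - 12*sqrt(2)*q + 236)/(q^4 - 26*sqrt(2)*q^3 + 498*q^2 - 2080*sqrt(2)*q + 6400)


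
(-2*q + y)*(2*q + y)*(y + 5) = -4*q^2*y - 20*q^2 + y^3 + 5*y^2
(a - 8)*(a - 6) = a^2 - 14*a + 48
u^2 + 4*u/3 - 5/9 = (u - 1/3)*(u + 5/3)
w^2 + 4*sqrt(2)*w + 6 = (w + sqrt(2))*(w + 3*sqrt(2))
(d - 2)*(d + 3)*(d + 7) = d^3 + 8*d^2 + d - 42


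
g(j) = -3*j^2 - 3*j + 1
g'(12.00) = -75.00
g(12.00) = -467.00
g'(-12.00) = 69.00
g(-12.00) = -395.00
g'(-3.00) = 15.00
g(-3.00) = -17.00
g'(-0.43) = -0.42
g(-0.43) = 1.74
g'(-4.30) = 22.80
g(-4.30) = -41.57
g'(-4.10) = 21.60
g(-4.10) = -37.13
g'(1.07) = -9.42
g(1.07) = -5.64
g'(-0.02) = -2.88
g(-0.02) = 1.06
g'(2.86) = -20.16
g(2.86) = -32.12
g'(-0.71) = 1.26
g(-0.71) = 1.62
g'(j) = -6*j - 3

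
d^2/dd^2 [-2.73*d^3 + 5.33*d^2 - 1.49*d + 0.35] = 10.66 - 16.38*d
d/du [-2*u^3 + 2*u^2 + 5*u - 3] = -6*u^2 + 4*u + 5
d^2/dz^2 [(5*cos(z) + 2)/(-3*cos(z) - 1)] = (3*cos(z)^2 - cos(z) - 6)/(3*cos(z) + 1)^3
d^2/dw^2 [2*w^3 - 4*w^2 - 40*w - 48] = 12*w - 8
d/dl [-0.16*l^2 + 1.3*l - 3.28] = 1.3 - 0.32*l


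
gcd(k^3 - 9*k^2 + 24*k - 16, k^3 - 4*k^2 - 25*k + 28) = k - 1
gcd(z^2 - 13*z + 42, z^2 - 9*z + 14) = z - 7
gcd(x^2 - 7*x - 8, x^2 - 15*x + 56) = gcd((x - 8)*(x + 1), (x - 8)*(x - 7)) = x - 8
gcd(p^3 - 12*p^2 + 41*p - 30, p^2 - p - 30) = p - 6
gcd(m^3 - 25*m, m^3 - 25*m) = m^3 - 25*m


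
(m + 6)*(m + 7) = m^2 + 13*m + 42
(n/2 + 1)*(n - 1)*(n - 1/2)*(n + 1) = n^4/2 + 3*n^3/4 - n^2 - 3*n/4 + 1/2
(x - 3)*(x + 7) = x^2 + 4*x - 21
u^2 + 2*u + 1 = (u + 1)^2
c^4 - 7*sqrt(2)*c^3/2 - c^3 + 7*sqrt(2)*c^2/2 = c^2*(c - 1)*(c - 7*sqrt(2)/2)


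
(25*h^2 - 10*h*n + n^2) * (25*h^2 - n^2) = 625*h^4 - 250*h^3*n + 10*h*n^3 - n^4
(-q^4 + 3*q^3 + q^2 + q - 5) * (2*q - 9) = -2*q^5 + 15*q^4 - 25*q^3 - 7*q^2 - 19*q + 45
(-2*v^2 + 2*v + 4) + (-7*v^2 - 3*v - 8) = -9*v^2 - v - 4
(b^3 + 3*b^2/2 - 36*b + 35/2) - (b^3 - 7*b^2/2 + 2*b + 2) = 5*b^2 - 38*b + 31/2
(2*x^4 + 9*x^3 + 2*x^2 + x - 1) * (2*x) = 4*x^5 + 18*x^4 + 4*x^3 + 2*x^2 - 2*x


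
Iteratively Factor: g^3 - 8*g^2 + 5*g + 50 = (g - 5)*(g^2 - 3*g - 10) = (g - 5)*(g + 2)*(g - 5)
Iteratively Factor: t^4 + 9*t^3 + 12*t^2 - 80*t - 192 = (t - 3)*(t^3 + 12*t^2 + 48*t + 64) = (t - 3)*(t + 4)*(t^2 + 8*t + 16) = (t - 3)*(t + 4)^2*(t + 4)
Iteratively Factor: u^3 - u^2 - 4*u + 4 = (u - 2)*(u^2 + u - 2) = (u - 2)*(u + 2)*(u - 1)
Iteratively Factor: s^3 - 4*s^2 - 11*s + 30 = (s - 5)*(s^2 + s - 6) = (s - 5)*(s - 2)*(s + 3)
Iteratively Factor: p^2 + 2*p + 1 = (p + 1)*(p + 1)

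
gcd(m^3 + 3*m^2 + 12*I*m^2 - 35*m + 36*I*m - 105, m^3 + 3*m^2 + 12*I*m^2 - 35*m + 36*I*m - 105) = m^3 + m^2*(3 + 12*I) + m*(-35 + 36*I) - 105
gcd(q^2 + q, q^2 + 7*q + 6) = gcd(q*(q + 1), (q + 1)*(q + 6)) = q + 1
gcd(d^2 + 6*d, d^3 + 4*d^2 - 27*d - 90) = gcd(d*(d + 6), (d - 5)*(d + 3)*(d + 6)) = d + 6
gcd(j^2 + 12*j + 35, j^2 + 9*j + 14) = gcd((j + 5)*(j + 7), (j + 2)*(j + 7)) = j + 7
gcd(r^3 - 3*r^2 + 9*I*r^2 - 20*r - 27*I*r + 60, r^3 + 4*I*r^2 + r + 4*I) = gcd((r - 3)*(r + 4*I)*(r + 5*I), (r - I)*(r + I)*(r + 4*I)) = r + 4*I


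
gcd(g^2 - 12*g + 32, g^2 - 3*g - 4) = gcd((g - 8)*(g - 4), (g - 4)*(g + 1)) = g - 4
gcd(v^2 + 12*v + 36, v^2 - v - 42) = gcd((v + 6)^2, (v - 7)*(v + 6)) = v + 6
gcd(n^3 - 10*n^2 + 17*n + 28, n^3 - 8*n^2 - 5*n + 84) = n^2 - 11*n + 28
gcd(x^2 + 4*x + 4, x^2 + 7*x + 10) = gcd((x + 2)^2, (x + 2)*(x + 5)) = x + 2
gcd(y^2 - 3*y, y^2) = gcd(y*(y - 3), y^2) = y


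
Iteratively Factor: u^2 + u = (u + 1)*(u)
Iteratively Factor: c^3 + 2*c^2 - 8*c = (c - 2)*(c^2 + 4*c) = (c - 2)*(c + 4)*(c)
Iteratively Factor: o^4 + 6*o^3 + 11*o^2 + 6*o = (o + 2)*(o^3 + 4*o^2 + 3*o) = (o + 1)*(o + 2)*(o^2 + 3*o) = o*(o + 1)*(o + 2)*(o + 3)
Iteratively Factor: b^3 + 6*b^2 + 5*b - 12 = (b + 3)*(b^2 + 3*b - 4) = (b + 3)*(b + 4)*(b - 1)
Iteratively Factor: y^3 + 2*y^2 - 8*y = (y - 2)*(y^2 + 4*y) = y*(y - 2)*(y + 4)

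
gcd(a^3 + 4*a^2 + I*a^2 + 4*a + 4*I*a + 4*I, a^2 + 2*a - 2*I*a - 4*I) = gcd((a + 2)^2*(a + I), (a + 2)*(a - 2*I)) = a + 2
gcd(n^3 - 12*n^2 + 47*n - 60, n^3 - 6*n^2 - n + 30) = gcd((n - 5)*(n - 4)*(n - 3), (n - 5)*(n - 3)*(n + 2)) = n^2 - 8*n + 15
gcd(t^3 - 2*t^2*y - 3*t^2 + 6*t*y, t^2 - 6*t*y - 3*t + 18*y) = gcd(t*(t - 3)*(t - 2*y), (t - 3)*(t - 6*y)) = t - 3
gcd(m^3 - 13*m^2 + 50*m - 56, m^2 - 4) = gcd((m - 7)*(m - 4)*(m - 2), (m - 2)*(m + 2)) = m - 2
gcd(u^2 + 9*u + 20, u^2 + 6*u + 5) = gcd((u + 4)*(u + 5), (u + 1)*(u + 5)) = u + 5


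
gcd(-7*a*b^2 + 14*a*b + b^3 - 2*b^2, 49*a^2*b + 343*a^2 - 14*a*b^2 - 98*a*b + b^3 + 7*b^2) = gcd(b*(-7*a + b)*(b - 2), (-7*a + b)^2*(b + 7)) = 7*a - b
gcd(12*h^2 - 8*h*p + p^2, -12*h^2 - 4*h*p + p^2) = -6*h + p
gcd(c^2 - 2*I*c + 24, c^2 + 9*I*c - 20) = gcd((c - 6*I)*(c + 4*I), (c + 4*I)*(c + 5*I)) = c + 4*I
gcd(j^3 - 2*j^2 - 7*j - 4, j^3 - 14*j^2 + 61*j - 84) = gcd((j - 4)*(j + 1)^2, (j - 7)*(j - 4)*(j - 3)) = j - 4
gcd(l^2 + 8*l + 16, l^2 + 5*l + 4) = l + 4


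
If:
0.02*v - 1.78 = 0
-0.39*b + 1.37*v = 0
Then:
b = 312.64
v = 89.00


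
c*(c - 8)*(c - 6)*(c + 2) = c^4 - 12*c^3 + 20*c^2 + 96*c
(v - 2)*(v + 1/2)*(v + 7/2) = v^3 + 2*v^2 - 25*v/4 - 7/2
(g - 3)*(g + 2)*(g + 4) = g^3 + 3*g^2 - 10*g - 24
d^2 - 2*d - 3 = (d - 3)*(d + 1)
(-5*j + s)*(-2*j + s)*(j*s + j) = 10*j^3*s + 10*j^3 - 7*j^2*s^2 - 7*j^2*s + j*s^3 + j*s^2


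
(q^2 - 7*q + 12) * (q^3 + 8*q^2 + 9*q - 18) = q^5 + q^4 - 35*q^3 + 15*q^2 + 234*q - 216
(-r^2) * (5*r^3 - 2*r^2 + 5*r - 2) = -5*r^5 + 2*r^4 - 5*r^3 + 2*r^2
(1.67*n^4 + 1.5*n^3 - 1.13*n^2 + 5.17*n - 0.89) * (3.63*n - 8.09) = 6.0621*n^5 - 8.0653*n^4 - 16.2369*n^3 + 27.9088*n^2 - 45.056*n + 7.2001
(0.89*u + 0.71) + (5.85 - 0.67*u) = 0.22*u + 6.56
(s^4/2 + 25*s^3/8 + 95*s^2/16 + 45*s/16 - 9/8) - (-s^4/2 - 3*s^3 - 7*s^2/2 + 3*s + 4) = s^4 + 49*s^3/8 + 151*s^2/16 - 3*s/16 - 41/8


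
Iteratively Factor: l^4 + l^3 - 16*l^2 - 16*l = (l + 4)*(l^3 - 3*l^2 - 4*l) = (l + 1)*(l + 4)*(l^2 - 4*l) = l*(l + 1)*(l + 4)*(l - 4)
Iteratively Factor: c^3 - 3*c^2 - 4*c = (c - 4)*(c^2 + c) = (c - 4)*(c + 1)*(c)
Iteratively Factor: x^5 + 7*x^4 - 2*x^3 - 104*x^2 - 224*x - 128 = (x + 4)*(x^4 + 3*x^3 - 14*x^2 - 48*x - 32) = (x + 4)^2*(x^3 - x^2 - 10*x - 8) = (x - 4)*(x + 4)^2*(x^2 + 3*x + 2) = (x - 4)*(x + 1)*(x + 4)^2*(x + 2)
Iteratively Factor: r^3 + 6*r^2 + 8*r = (r)*(r^2 + 6*r + 8) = r*(r + 2)*(r + 4)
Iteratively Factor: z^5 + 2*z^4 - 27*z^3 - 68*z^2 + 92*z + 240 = (z + 4)*(z^4 - 2*z^3 - 19*z^2 + 8*z + 60) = (z - 2)*(z + 4)*(z^3 - 19*z - 30) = (z - 2)*(z + 2)*(z + 4)*(z^2 - 2*z - 15) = (z - 5)*(z - 2)*(z + 2)*(z + 4)*(z + 3)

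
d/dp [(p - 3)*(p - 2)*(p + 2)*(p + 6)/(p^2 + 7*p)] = 2*(p^5 + 12*p^4 + 21*p^3 - 71*p^2 - 72*p - 252)/(p^2*(p^2 + 14*p + 49))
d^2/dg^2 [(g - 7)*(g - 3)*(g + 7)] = 6*g - 6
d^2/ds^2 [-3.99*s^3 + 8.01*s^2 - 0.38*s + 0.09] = 16.02 - 23.94*s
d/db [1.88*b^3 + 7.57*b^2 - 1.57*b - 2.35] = 5.64*b^2 + 15.14*b - 1.57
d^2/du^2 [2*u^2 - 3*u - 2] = 4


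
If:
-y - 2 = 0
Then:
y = -2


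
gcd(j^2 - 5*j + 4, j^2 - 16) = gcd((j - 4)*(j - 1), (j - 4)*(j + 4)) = j - 4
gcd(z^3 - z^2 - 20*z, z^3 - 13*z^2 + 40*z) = z^2 - 5*z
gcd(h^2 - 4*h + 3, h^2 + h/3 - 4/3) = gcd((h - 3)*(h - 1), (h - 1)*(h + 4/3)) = h - 1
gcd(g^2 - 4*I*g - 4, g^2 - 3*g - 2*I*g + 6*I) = g - 2*I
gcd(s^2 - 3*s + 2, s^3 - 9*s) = 1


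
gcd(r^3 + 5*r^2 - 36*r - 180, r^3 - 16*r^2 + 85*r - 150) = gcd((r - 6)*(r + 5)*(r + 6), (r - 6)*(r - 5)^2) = r - 6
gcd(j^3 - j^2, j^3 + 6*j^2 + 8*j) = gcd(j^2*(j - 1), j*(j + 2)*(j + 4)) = j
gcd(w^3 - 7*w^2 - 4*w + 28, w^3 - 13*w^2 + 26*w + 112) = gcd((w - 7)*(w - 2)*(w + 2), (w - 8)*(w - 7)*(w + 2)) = w^2 - 5*w - 14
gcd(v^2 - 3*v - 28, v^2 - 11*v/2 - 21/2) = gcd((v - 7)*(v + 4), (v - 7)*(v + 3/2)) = v - 7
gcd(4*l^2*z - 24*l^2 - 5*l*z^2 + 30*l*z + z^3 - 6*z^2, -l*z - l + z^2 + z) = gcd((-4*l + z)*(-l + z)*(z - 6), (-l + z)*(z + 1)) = -l + z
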